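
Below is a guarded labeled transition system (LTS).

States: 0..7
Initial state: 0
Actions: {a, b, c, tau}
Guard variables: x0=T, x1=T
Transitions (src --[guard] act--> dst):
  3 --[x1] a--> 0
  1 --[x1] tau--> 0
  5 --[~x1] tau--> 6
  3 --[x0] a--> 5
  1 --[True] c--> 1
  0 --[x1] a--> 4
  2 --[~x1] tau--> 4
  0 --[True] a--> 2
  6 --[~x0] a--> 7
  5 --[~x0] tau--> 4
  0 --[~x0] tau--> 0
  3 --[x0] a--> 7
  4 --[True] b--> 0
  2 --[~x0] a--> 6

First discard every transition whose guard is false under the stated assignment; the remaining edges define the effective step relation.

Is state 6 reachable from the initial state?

Answer: UNREACHABLE

Trace:
After dropping false guards: 8 live edges.
Layer 0: {0}
Layer 1: {2,4}  now seen {0,2,4}
Reach set: {0,2,4}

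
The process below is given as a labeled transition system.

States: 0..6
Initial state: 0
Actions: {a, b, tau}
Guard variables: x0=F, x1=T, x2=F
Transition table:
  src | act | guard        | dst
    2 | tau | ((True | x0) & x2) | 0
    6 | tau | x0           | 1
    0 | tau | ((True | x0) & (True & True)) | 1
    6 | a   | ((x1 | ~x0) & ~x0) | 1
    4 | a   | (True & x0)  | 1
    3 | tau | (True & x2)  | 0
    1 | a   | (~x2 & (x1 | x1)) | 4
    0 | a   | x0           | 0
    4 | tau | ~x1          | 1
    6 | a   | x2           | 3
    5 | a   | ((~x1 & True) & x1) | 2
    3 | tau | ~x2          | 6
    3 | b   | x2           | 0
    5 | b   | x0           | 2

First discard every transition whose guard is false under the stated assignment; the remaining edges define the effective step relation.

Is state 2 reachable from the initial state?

Answer: UNREACHABLE

Trace:
4 transition(s) survive guard evaluation.
depth 0: {0}
depth 1: {1}  cumulative {0,1}
depth 2: {4}  cumulative {0,1,4}
Reachable = {0,1,4}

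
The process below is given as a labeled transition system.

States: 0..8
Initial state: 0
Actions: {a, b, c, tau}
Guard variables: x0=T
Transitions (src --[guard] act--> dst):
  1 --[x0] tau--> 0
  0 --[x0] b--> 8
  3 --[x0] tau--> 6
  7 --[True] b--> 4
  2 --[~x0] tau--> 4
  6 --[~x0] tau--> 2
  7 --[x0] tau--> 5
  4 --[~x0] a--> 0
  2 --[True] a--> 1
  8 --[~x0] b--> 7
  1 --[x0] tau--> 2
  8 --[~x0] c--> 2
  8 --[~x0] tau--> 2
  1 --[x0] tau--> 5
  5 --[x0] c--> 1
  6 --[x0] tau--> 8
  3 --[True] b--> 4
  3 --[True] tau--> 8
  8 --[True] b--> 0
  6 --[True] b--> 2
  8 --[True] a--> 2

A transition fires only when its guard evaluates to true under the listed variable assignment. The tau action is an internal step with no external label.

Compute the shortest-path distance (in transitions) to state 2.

Answer: 2

Trace:
BFS to 2:
  Layer 0: {0}
  Layer 1: {8}
  Layer 2: {2}
first hit 2 at d=2 via b·a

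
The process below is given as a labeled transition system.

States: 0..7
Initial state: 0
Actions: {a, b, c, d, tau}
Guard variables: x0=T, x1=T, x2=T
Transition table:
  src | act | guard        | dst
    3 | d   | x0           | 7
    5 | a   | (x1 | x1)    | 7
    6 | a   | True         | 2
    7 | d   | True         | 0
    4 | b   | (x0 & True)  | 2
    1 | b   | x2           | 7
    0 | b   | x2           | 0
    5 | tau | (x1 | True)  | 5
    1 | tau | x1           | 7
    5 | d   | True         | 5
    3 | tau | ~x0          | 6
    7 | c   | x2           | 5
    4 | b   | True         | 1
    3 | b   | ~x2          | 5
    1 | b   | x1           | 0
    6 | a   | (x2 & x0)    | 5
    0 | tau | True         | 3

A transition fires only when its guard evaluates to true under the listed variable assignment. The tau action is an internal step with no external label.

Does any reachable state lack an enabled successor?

Reachable = {0,3,5,7}
  0: b→0  tau→3  [2 exit(s)]
  3: d→7  [1 exit(s)]
  5: a→7  d→5  tau→5  [3 exit(s)]
  7: c→5  d→0  [2 exit(s)]

Answer: DEADLOCK-FREE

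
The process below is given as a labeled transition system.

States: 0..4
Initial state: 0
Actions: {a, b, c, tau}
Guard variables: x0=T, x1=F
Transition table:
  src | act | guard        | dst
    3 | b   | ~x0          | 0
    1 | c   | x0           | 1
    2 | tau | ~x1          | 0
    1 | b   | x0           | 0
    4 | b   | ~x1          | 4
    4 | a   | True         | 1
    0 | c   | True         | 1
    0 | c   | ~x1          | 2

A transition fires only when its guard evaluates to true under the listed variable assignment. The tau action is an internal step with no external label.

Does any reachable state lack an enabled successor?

Answer: DEADLOCK-FREE

Trace:
Reach set: {0,1,2}
  0: c→1  c→2  [2 exit(s)]
  1: b→0  c→1  [2 exit(s)]
  2: tau→0  [1 exit(s)]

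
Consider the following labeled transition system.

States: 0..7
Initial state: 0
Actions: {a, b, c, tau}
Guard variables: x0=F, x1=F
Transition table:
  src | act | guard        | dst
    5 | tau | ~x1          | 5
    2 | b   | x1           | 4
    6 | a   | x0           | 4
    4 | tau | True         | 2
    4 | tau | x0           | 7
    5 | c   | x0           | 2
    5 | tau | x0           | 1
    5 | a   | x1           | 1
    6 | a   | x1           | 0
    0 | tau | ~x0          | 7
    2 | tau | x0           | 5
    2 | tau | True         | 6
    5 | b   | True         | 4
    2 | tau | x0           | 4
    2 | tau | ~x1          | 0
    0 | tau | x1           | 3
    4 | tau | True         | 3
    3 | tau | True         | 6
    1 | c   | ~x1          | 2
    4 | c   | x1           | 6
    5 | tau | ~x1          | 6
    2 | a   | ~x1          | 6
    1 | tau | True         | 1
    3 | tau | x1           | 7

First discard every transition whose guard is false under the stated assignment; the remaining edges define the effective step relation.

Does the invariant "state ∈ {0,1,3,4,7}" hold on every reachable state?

Allowed set {0,1,3,4,7}
Reachable = {0,7}
  0: ok
  7: ok

Answer: INVARIANT HOLDS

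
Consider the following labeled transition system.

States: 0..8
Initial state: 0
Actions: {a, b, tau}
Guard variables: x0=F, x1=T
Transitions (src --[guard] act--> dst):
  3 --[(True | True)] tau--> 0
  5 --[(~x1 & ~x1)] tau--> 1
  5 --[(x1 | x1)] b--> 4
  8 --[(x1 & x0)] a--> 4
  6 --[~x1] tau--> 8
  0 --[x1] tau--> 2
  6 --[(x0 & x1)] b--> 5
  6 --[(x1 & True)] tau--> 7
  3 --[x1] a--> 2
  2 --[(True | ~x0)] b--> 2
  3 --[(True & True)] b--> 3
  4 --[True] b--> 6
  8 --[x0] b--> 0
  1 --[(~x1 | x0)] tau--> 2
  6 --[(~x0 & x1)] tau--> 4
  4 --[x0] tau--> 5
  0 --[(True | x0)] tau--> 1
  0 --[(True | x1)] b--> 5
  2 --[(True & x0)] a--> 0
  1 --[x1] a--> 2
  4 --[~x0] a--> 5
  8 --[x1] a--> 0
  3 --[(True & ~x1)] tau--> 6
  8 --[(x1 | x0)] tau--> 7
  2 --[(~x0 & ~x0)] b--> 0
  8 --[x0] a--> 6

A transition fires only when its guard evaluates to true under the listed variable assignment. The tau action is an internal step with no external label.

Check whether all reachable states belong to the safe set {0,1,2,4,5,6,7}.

Inv-set: {0,1,2,4,5,6,7}
Reach set: {0,1,2,4,5,6,7}
  0: ✓
  1: ✓
  2: ✓
  4: ✓
  5: ✓
  6: ✓
  7: ✓

Answer: INVARIANT HOLDS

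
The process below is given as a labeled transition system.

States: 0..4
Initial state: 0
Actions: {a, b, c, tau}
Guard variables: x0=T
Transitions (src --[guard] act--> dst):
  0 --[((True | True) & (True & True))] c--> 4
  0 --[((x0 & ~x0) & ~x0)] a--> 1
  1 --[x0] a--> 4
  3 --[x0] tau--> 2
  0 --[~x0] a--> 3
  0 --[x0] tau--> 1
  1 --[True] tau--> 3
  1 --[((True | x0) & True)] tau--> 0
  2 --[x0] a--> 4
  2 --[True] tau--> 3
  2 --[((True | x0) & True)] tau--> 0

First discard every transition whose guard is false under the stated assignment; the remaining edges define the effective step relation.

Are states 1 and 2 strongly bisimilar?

Bisimulation quotient by refinement:
  round 0: {{0,1,2,3,4}}
  round 1: {{0},{1,2},{3},{4}}
Fixed point at round 2; 4 class(es).
[1]={1,2}  [2]={1,2}

Answer: BISIMILAR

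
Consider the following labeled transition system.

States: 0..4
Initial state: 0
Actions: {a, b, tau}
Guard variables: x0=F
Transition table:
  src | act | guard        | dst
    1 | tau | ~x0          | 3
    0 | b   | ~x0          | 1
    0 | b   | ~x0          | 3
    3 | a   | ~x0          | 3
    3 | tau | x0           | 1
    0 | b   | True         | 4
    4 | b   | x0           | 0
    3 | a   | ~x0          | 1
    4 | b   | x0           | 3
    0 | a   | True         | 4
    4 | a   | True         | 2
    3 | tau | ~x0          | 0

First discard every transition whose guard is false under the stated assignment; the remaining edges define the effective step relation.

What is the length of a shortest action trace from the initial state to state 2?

Answer: 2

Working:
BFS to 2:
  Layer 0: {0}
  Layer 1: {1,3,4}
  Layer 2: {2}
first hit 2 at d=2 via a·a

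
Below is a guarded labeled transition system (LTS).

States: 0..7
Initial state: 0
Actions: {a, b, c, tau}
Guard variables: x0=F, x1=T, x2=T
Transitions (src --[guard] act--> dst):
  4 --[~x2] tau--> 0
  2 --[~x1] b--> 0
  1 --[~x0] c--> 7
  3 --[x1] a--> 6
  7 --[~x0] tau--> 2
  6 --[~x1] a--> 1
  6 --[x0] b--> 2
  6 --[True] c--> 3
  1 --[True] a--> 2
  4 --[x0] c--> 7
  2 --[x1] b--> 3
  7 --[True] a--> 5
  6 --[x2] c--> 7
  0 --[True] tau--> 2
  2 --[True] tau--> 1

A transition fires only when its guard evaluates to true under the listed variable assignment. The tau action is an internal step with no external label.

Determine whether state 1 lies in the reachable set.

10 transition(s) survive guard evaluation.
L0 = {0}
L1 = {2}  now seen {0,2}
L2 = {1,3}  now seen {0,1,2,3}
L3 = {6,7}  now seen {0,1,2,3,6,7}
L4 = {5}  now seen {0,1,2,3,5,6,7}
Reach set: {0,1,2,3,5,6,7}
Path to 1: tau·tau

Answer: REACHABLE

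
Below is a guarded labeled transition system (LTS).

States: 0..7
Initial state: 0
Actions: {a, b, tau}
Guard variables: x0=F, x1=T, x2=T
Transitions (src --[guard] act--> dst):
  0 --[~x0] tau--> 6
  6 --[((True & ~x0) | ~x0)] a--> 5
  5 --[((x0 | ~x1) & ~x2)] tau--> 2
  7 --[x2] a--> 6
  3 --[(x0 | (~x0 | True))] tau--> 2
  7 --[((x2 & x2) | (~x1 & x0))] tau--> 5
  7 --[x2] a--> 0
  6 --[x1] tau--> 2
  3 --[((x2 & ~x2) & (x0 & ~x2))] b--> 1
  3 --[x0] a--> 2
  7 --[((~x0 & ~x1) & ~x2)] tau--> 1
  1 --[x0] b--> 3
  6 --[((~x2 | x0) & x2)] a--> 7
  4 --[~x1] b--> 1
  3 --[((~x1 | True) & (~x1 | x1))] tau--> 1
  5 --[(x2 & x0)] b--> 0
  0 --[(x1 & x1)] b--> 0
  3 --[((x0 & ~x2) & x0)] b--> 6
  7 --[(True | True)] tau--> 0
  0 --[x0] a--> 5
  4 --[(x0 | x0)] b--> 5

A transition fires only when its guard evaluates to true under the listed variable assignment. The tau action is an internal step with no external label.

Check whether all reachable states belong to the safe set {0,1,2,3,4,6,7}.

Allowed set {0,1,2,3,4,6,7}
Reach set: {0,2,5,6}
  0: ok
  2: ok
  5: ✗ unsafe
  6: ok
witness against invariant: tau·a → 5

Answer: INVARIANT VIOLATED at state 5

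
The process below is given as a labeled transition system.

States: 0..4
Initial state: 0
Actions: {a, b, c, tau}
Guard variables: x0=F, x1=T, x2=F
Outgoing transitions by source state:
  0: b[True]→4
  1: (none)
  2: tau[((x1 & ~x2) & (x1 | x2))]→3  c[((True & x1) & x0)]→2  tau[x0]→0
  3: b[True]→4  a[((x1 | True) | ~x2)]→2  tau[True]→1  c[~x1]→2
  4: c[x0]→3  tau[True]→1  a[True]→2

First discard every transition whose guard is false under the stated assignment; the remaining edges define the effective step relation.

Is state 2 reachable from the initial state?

After dropping false guards: 7 live edges.
Layer 0: {0}
Layer 1: {4}  total {0,4}
Layer 2: {1,2}  total {0,1,2,4}
Layer 3: {3}  total {0,1,2,3,4}
Reach set: {0,1,2,3,4}
Path to 2: b·a

Answer: REACHABLE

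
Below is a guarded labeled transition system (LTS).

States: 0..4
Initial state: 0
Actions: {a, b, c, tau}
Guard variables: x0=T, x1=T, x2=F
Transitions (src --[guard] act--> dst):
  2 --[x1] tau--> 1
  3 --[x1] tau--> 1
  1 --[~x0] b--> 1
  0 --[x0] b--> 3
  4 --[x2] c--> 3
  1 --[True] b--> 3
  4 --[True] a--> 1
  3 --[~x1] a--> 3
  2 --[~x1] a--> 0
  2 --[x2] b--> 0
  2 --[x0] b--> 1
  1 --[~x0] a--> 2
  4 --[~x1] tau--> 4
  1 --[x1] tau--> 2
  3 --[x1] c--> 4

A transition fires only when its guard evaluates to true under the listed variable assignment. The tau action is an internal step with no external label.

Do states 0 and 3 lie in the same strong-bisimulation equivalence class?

Answer: NOT BISIMILAR

Analysis:
Compute ~ classes (split until stable):
  P[0] = {{0,1,2,3,4}}
  P[1] = {{0},{1,2},{3},{4}}
  P[2] = {{0},{1},{2},{3},{4}}
stable after 3 split(s): 5 block(s)
[0]={0}  [3]={3}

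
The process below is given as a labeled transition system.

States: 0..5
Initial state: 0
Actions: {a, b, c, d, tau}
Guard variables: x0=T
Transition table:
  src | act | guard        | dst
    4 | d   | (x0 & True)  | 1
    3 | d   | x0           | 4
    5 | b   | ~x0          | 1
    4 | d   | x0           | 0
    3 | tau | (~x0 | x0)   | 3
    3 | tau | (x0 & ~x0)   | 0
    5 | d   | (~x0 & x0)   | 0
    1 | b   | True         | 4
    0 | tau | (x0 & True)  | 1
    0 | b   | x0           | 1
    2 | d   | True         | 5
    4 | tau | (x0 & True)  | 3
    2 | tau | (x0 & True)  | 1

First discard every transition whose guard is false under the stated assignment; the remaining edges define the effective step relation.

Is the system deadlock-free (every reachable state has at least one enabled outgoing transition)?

R = {0,1,3,4}
  0: b→1  tau→1  [2 out]
  1: b→4  [1 out]
  3: d→4  tau→3  [2 out]
  4: d→0  d→1  tau→3  [3 out]

Answer: DEADLOCK-FREE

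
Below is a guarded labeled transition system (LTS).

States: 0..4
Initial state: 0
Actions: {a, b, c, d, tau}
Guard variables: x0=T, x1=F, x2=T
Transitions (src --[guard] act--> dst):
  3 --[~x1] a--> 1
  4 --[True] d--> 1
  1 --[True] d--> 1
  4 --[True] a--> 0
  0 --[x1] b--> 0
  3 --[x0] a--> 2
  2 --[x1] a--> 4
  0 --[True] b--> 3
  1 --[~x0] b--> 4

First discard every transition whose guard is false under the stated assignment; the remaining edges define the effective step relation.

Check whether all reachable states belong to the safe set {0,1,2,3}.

Answer: INVARIANT HOLDS

Analysis:
Allowed set {0,1,2,3}
R = {0,1,2,3}
  0: ✓
  1: ✓
  2: ✓
  3: ✓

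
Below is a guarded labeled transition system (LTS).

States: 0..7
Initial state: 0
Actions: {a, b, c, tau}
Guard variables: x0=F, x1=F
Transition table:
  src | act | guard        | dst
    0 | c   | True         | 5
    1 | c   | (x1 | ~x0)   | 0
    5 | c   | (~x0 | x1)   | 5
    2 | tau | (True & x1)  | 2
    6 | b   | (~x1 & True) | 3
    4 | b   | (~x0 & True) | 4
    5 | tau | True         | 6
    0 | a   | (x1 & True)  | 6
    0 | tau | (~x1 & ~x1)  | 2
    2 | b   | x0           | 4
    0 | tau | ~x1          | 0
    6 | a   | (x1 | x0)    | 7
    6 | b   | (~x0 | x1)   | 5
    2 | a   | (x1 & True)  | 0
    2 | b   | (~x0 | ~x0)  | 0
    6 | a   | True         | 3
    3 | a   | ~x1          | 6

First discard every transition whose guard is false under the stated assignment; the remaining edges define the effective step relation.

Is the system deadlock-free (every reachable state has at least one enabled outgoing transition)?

Answer: DEADLOCK-FREE

Analysis:
R = {0,2,3,5,6}
  0: c→5  tau→0  tau→2  [3 out]
  2: b→0  [1 out]
  3: a→6  [1 out]
  5: c→5  tau→6  [2 out]
  6: a→3  b→3  b→5  [3 out]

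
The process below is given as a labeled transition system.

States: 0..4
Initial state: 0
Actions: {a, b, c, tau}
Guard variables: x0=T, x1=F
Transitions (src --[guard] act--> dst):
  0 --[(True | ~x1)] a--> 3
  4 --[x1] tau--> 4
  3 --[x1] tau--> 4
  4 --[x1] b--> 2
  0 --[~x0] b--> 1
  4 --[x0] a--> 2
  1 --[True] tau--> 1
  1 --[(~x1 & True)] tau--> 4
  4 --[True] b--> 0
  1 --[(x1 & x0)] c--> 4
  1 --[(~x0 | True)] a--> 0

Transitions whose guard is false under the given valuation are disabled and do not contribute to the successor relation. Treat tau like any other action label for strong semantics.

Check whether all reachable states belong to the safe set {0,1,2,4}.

Answer: INVARIANT VIOLATED at state 3

Analysis:
Safe = {0,1,2,4}
Reach set: {0,3}
  0: ok
  3: VIOLATES
witness against invariant: a → 3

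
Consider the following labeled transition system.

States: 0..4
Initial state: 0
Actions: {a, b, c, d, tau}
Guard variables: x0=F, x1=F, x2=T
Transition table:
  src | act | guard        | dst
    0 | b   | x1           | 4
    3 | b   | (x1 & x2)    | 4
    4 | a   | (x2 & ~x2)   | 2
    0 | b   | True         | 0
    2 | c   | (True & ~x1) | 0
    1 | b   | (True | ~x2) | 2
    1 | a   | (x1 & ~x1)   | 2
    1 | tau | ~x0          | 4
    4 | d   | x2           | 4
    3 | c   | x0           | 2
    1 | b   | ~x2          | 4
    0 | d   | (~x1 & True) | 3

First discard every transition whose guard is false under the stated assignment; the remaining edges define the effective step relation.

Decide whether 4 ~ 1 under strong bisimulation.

Refine partition for ~:
  round 0: {{0,1,2,3,4}}
  round 1: {{0},{1},{2},{3},{4}}
Fixed point at round 2; 5 class(es).
class of 4: {4}; class of 1: {1}

Answer: NOT BISIMILAR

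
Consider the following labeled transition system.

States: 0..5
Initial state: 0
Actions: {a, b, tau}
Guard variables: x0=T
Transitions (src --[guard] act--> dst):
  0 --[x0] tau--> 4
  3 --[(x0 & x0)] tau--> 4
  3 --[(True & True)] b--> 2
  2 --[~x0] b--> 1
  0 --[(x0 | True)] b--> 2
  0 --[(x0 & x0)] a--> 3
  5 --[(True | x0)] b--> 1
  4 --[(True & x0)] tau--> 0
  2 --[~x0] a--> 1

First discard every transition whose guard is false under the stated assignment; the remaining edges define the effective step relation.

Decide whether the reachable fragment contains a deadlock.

R = {0,2,3,4}
  0: a→3  b→2  tau→4  [deg 3]
  2: ∅  [deadlock]
  3: b→2  tau→4  [deg 2]
  4: tau→0  [deg 1]
witness 2: b

Answer: DEADLOCK at state 2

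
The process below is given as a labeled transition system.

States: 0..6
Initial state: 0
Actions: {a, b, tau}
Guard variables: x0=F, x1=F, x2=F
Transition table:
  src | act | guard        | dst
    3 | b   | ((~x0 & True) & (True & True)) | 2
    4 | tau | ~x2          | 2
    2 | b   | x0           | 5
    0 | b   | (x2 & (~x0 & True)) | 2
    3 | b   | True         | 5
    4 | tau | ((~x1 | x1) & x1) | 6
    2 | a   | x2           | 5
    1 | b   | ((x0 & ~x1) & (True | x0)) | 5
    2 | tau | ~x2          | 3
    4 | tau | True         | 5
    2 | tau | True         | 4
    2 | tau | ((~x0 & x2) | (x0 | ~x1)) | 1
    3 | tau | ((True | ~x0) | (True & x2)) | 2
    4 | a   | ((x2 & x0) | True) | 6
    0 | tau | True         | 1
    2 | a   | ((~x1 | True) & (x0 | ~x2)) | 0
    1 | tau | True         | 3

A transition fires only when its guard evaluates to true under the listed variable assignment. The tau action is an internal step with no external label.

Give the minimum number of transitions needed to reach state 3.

Breadth-first toward 3:
  L0 = {0}
  L1 = {1}
  L2 = {3}
first hit 3 at d=2 via tau·tau

Answer: 2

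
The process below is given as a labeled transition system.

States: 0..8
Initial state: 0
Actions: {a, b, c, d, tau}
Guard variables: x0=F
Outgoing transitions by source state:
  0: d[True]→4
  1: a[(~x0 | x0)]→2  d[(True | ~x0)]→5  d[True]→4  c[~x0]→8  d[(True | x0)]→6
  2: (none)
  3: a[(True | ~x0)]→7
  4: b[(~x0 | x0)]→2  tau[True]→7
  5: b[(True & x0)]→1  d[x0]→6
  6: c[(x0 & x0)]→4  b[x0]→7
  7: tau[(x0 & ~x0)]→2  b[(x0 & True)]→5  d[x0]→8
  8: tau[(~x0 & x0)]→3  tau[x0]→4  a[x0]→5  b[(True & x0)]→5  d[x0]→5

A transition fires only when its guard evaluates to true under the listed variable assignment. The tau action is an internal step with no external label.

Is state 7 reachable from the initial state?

Answer: REACHABLE

Working:
Guard filter leaves 9 enabled edge(s).
Layer 0: {0}
Layer 1: {4}  cumulative {0,4}
Layer 2: {2,7}  cumulative {0,2,4,7}
R = {0,2,4,7}
witness 7: d·tau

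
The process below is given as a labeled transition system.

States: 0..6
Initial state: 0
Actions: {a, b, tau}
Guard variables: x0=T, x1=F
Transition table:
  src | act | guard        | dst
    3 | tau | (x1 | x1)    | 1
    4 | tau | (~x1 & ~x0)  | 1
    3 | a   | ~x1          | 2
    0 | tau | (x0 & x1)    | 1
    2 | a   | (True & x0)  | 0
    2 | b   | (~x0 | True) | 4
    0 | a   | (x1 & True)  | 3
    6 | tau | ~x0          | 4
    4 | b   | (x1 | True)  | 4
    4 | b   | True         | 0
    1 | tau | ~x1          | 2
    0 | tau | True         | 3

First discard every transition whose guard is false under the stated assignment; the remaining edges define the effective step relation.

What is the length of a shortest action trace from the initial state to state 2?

Layered search for 2:
  L0 = {0}
  L1 = {3}
  L2 = {2}
2 enters at depth 2; path tau·a

Answer: 2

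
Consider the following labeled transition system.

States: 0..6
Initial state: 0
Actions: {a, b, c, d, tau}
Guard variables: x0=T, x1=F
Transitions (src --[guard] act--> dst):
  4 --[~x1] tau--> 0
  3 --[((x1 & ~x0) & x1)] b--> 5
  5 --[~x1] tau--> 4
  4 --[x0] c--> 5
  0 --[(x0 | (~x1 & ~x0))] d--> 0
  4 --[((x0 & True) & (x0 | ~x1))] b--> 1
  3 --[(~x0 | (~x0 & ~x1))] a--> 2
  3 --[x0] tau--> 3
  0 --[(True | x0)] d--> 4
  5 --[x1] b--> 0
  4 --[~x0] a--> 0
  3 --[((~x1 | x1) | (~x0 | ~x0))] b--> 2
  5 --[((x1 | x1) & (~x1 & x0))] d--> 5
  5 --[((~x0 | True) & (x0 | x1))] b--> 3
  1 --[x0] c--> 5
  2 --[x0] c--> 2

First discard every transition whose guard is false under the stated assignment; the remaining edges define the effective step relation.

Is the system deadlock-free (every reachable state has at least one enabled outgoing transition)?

Answer: DEADLOCK-FREE

Trace:
Reach set: {0,1,2,3,4,5}
  0: d→0  d→4  [2 out]
  1: c→5  [1 out]
  2: c→2  [1 out]
  3: b→2  tau→3  [2 out]
  4: b→1  c→5  tau→0  [3 out]
  5: b→3  tau→4  [2 out]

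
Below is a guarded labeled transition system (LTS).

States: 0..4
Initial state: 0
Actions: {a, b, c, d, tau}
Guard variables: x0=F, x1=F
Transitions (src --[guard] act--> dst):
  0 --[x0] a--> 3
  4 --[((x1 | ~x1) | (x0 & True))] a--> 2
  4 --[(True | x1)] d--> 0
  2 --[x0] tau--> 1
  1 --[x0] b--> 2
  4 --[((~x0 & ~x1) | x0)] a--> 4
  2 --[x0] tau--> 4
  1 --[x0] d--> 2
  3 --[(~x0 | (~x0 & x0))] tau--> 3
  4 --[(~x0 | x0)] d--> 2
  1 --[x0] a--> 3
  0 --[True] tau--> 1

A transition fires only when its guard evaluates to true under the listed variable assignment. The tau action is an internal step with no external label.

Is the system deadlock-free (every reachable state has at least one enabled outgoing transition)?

Answer: DEADLOCK at state 1

Working:
Reachable = {0,1}
  0: tau→1  [1 out]
  1: ∅  [no exit]
witness 1: tau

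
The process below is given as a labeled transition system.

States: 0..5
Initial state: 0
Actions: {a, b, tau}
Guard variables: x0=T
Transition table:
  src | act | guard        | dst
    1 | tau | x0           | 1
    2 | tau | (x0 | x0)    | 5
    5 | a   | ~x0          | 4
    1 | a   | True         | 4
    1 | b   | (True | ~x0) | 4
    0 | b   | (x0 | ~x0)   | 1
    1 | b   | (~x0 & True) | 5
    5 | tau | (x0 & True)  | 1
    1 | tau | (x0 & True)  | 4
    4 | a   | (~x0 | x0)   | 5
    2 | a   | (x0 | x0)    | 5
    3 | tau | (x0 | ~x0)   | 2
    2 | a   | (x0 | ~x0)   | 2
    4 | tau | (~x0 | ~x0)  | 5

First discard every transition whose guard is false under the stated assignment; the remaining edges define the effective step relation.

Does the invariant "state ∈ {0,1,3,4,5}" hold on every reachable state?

Answer: INVARIANT HOLDS

Working:
Allowed set {0,1,3,4,5}
Reach set: {0,1,4,5}
  0: safe
  1: safe
  4: safe
  5: safe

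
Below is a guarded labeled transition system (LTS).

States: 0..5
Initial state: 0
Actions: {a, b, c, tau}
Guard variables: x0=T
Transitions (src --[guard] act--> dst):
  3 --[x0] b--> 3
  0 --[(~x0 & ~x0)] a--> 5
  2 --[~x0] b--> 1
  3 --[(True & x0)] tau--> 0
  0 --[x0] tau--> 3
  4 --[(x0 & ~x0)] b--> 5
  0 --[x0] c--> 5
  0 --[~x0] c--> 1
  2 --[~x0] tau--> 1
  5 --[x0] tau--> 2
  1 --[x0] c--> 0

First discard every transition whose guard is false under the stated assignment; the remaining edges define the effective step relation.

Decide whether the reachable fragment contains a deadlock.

Answer: DEADLOCK at state 2

Trace:
Reach set: {0,2,3,5}
  0: c→5  tau→3  [2 out]
  2: ∅  [no exit]
  3: b→3  tau→0  [2 out]
  5: tau→2  [1 out]
witness 2: c·tau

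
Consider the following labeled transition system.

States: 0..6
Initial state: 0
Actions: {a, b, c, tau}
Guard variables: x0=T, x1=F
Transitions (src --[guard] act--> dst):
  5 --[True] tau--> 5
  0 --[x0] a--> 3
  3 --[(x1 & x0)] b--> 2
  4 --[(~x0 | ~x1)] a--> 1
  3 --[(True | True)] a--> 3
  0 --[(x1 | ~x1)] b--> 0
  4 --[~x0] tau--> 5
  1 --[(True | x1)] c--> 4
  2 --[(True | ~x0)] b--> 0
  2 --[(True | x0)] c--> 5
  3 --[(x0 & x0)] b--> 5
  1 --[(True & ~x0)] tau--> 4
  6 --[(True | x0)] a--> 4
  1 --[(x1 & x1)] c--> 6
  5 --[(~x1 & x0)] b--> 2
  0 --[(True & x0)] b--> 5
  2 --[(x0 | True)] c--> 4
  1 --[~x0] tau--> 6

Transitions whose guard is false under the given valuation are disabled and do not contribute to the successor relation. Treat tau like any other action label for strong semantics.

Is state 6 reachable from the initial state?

Guard filter leaves 13 enabled edge(s).
L0 = {0}
L1 = {3,5}  total {0,3,5}
L2 = {2}  total {0,2,3,5}
L3 = {4}  total {0,2,3,4,5}
L4 = {1}  total {0,1,2,3,4,5}
Reach set: {0,1,2,3,4,5}

Answer: UNREACHABLE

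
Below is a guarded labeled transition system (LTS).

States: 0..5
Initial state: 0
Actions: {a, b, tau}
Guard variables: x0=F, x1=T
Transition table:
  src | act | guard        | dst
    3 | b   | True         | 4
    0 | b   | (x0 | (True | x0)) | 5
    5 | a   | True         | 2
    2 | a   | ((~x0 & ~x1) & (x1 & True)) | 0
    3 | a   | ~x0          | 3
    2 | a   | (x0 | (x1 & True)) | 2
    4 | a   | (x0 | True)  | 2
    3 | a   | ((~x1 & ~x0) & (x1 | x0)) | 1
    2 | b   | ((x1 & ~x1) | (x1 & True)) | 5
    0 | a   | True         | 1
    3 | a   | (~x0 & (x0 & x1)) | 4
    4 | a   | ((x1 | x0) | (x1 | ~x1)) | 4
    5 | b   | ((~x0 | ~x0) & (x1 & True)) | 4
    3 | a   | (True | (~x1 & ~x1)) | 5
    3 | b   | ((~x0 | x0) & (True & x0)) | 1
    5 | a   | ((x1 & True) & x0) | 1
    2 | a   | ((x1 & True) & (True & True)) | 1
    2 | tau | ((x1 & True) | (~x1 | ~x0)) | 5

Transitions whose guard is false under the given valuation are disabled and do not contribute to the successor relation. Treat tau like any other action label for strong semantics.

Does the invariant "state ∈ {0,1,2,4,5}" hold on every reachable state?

Answer: INVARIANT HOLDS

Working:
Inv-set: {0,1,2,4,5}
R = {0,1,2,4,5}
  0: ok
  1: ok
  2: ok
  4: ok
  5: ok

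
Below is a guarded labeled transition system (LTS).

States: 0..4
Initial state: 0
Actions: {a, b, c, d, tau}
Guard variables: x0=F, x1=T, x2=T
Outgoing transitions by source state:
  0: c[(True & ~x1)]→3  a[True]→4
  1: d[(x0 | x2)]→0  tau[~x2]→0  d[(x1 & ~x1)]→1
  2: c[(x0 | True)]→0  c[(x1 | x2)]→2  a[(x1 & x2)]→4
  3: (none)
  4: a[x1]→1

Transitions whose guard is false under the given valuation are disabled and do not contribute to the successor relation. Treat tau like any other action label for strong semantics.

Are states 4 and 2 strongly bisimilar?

Refine partition for ~:
  π0 = {{0,1,2,3,4}}
  π1 = {{0,4},{1},{2},{3}}
  π2 = {{0},{1},{2},{3},{4}}
5 equivalence class(es) (converged in 3)
[4]={4}  [2]={2}

Answer: NOT BISIMILAR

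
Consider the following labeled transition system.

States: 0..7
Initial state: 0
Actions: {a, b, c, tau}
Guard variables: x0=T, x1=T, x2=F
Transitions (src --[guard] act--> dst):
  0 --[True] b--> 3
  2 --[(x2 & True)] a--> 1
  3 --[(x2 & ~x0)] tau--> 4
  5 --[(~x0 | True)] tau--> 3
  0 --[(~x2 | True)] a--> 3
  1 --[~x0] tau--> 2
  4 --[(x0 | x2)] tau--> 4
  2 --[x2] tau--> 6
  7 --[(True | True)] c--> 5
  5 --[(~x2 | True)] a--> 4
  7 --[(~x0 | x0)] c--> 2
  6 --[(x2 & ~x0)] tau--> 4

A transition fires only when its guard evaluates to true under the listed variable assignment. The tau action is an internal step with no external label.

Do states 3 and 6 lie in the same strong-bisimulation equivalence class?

Answer: BISIMILAR

Analysis:
Refine partition for ~:
  π0 = {{0,1,2,3,4,5,6,7}}
  π1 = {{0},{1,2,3,6},{4},{5},{7}}
stable after 2 split(s): 5 block(s)
[3]={1,2,3,6}  [6]={1,2,3,6}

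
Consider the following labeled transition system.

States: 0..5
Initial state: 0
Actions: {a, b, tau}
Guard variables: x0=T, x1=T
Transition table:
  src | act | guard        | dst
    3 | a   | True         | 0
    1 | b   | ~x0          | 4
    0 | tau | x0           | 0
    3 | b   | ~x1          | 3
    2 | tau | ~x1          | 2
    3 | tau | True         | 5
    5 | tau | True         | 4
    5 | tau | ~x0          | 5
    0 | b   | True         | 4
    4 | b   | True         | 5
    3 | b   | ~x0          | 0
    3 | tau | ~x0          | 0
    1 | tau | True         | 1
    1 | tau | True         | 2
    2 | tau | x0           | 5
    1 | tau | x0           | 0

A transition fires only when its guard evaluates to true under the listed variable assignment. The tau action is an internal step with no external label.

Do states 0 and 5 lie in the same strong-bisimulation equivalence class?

Compute ~ classes (split until stable):
  round 0: {{0,1,2,3,4,5}}
  round 1: {{0},{1,2,5},{3},{4}}
  round 2: {{0},{1},{2},{3},{4},{5}}
stable after 3 split(s): 6 block(s)
0∈{0}, 5∈{5}

Answer: NOT BISIMILAR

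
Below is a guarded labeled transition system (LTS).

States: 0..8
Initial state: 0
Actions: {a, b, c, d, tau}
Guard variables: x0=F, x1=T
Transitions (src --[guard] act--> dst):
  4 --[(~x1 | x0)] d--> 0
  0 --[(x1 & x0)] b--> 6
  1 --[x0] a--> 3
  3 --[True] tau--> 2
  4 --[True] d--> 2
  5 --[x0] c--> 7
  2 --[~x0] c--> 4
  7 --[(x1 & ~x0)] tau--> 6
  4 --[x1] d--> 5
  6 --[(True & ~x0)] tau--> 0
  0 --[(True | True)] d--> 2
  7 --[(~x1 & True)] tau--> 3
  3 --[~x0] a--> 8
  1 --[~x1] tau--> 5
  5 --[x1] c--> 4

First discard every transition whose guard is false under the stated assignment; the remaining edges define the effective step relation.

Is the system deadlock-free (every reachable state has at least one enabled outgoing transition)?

Answer: DEADLOCK-FREE

Analysis:
R = {0,2,4,5}
  0: d→2  [deg 1]
  2: c→4  [deg 1]
  4: d→2  d→5  [deg 2]
  5: c→4  [deg 1]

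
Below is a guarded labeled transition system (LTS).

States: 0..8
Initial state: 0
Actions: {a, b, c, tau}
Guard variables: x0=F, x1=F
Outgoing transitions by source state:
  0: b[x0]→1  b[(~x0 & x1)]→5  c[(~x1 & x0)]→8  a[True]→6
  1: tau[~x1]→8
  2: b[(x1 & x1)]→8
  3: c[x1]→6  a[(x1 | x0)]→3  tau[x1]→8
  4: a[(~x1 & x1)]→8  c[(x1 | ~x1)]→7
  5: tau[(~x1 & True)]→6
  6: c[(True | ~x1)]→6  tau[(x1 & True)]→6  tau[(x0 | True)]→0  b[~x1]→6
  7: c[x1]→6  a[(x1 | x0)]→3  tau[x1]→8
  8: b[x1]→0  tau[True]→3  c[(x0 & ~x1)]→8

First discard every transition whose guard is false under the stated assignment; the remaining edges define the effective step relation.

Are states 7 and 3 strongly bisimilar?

Compute ~ classes (split until stable):
  round 0: {{0,1,2,3,4,5,6,7,8}}
  round 1: {{0},{1,5,8},{2,3,7},{4},{6}}
  round 2: {{0},{1},{2,3,7},{4},{5},{6},{8}}
7 equivalence class(es) (converged in 3)
7∈{2,3,7}, 3∈{2,3,7}

Answer: BISIMILAR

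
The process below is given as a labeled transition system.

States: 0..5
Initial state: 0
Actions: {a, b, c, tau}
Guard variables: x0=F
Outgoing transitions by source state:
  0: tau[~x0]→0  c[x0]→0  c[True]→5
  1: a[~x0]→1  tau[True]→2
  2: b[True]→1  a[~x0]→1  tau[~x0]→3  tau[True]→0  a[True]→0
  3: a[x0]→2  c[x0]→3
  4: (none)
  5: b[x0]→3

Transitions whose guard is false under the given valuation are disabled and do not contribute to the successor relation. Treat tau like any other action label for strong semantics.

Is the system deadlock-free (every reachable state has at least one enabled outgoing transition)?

Reachable = {0,5}
  0: c→5  tau→0  [2 exit(s)]
  5: ∅  [no exit]
witness 5: c

Answer: DEADLOCK at state 5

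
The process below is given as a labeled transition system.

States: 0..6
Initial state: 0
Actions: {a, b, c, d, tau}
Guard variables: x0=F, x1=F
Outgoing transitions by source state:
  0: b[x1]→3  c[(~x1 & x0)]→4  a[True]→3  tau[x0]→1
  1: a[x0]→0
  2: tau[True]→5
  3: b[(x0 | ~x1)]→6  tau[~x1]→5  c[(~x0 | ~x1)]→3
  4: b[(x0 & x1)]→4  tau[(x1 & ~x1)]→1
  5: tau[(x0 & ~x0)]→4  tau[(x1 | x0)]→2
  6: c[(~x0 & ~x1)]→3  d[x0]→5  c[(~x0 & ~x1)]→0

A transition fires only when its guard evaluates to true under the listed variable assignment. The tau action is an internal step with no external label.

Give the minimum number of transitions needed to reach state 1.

BFS to 1:
  Layer 0: {0}
  Layer 1: {3}
  Layer 2: {5,6}
1 never appears.

Answer: UNREACHABLE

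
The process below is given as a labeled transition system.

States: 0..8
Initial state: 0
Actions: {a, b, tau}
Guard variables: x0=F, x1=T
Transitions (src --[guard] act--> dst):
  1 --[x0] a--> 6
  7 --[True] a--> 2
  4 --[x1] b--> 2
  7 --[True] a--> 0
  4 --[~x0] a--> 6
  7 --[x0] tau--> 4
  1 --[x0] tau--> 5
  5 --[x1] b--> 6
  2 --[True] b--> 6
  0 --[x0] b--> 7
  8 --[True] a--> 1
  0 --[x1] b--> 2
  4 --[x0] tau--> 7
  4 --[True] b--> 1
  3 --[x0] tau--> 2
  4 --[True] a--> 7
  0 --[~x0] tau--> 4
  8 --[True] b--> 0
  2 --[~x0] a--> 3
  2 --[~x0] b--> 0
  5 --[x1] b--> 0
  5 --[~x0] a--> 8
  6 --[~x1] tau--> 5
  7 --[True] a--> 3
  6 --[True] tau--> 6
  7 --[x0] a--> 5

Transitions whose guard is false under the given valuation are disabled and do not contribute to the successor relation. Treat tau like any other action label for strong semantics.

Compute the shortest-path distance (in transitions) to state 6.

Layered search for 6:
  Layer 0: {0}
  Layer 1: {2,4}
  Layer 2: {1,3,6,7}
first hit 6 at d=2 via b·b

Answer: 2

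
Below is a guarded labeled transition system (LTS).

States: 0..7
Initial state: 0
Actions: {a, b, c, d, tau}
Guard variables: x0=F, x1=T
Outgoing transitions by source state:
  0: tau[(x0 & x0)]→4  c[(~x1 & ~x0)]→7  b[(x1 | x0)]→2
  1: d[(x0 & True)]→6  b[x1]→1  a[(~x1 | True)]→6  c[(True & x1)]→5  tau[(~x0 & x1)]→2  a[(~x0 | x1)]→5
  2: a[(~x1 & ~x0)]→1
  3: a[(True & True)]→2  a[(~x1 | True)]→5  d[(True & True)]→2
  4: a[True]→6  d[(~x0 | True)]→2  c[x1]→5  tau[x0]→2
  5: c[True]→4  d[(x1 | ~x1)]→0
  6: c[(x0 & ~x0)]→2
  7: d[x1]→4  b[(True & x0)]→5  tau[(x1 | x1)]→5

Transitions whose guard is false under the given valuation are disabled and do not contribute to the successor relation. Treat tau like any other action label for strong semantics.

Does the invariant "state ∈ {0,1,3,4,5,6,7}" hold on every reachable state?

Safe = {0,1,3,4,5,6,7}
Reachable = {0,2}
  0: safe
  2: outside
reach 2 via b — violates

Answer: INVARIANT VIOLATED at state 2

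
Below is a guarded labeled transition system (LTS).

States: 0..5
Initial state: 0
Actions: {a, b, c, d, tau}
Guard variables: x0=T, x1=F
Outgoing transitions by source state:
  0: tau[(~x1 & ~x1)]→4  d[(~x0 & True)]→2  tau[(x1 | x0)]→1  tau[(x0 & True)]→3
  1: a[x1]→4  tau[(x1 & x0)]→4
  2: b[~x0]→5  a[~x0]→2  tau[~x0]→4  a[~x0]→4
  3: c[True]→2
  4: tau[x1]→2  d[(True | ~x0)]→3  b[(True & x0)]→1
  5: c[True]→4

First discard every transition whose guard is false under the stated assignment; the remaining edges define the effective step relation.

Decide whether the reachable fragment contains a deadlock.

Reachable = {0,1,2,3,4}
  0: tau→1  tau→3  tau→4  [deg 3]
  1: ∅  [no exit]
  2: ∅  [no exit]
  3: c→2  [deg 1]
  4: b→1  d→3  [deg 2]
Path to 1: tau

Answer: DEADLOCK at state 1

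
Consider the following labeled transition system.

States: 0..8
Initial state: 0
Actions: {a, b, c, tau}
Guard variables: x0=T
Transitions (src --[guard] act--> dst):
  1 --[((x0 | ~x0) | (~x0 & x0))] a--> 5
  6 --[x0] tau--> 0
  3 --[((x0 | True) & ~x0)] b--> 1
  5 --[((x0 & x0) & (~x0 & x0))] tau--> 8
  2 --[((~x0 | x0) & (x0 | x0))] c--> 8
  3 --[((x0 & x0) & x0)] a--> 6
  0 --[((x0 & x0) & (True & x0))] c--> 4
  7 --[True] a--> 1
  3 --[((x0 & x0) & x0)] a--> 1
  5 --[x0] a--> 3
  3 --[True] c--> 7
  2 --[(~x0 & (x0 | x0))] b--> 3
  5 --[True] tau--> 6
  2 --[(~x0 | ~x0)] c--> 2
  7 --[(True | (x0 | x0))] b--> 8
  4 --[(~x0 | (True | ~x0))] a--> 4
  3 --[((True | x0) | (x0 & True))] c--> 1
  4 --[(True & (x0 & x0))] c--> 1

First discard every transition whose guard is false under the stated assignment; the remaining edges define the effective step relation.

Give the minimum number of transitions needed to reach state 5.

Layered search for 5:
  depth 0: {0}
  depth 1: {4}
  depth 2: {1}
  depth 3: {5}
first hit 5 at d=3 via c·c·a

Answer: 3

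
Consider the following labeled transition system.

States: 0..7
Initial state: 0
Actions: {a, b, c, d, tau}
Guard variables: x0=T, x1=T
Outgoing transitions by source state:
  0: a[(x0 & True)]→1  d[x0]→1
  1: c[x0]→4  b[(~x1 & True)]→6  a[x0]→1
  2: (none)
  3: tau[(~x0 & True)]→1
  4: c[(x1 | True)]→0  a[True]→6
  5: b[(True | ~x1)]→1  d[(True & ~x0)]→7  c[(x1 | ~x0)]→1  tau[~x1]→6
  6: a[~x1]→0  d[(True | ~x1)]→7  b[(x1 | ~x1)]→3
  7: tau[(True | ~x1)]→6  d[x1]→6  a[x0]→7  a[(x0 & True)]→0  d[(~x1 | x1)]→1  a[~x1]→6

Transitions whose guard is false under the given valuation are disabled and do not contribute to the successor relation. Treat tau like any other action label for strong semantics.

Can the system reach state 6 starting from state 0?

Answer: REACHABLE

Analysis:
After dropping false guards: 15 live edges.
depth 0: {0}
depth 1: {1}  total {0,1}
depth 2: {4}  total {0,1,4}
depth 3: {6}  total {0,1,4,6}
depth 4: {3,7}  total {0,1,3,4,6,7}
Reach set: {0,1,3,4,6,7}
Path to 6: a·c·a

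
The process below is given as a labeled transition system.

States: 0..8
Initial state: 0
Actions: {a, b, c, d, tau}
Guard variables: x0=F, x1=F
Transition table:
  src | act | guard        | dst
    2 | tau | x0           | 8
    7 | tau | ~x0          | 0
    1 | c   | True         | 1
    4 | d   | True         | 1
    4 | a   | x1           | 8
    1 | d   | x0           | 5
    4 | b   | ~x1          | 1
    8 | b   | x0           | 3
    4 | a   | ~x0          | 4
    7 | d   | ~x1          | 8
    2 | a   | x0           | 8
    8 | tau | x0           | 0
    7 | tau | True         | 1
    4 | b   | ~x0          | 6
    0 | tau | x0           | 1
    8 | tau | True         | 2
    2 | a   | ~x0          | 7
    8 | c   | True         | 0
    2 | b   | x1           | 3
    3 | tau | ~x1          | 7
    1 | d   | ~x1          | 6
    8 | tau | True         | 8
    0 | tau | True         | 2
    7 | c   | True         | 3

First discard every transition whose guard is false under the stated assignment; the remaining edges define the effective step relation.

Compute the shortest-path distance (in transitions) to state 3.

Answer: 3

Trace:
BFS to 3:
  Layer 0: {0}
  Layer 1: {2}
  Layer 2: {7}
  Layer 3: {1,3,8}
depth(3)=3, e.g. tau·a·c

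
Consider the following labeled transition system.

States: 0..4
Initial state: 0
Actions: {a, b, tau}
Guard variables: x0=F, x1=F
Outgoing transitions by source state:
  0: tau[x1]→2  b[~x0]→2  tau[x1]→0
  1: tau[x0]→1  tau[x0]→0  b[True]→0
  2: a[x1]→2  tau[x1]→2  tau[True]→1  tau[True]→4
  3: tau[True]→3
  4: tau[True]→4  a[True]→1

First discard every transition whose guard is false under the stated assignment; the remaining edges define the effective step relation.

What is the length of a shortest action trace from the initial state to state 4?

Layered search for 4:
  L0 = {0}
  L1 = {2}
  L2 = {1,4}
first hit 4 at d=2 via b·tau

Answer: 2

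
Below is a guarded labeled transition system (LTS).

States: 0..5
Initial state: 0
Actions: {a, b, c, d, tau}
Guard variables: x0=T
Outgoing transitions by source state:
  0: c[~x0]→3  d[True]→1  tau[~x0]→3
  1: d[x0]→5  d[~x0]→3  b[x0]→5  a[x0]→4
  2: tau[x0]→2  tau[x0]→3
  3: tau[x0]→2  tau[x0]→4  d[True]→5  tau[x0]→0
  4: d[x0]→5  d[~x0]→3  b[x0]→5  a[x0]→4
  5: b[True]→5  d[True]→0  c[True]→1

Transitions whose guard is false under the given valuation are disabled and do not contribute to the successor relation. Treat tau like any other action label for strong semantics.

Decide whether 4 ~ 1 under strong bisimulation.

Answer: BISIMILAR

Analysis:
Compute ~ classes (split until stable):
  π0 = {{0,1,2,3,4,5}}
  π1 = {{0},{1,4},{2},{3},{5}}
5 equivalence class(es) (converged in 2)
[4]={1,4}  [1]={1,4}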